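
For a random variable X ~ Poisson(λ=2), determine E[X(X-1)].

E[X(X-1)] = E[X² - X] = E[X²] - E[X]
E[X] = 2
E[X²] = Var(X) + (E[X])² = 2 + (2)² = 6
E[X(X-1)] = 6 - 2 = 4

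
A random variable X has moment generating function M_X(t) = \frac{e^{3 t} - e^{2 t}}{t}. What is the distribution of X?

The MGF M(t) = \frac{e^{3 t} - e^{2 t}}{t} is the standard form for the Uniform distribution.
Comparing with the known MGF formula identifies: Uniform(2, 3)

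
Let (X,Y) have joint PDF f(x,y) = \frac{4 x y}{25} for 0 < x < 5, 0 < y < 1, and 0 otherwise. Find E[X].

f_X(x) = ∫_0^1 \frac{4 x y}{25} dy = \frac{2 x}{25}
E[X] = ∫_0^5 x × (\frac{2 x}{25}) dx = \frac{10}{3}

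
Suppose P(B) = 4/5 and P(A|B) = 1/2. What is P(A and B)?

By definition, P(A|B) = P(A ∩ B) / P(B)
So P(A ∩ B) = P(A|B) × P(B)
= 1/2 × 4/5
= 2/5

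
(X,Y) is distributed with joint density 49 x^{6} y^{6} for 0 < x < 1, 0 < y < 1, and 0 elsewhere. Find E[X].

E[X] = ∫_0^1 ∫_0^1 x × f(x,y) dy dx
= ∫_0^1 ∫_0^1 x × (49 x^{6} y^{6}) dy dx
= \frac{7}{8}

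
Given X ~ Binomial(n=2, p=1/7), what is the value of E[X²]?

Using the identity E[X²] = Var(X) + (E[X])²:
E[X] = \frac{2}{7}
Var(X) = \frac{12}{49}
E[X²] = \frac{12}{49} + (\frac{2}{7})²
= \frac{16}{49}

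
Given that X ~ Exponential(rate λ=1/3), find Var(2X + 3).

For X ~ Exponential(rate λ=1/3):
Var(X) = 9
Var(2X + 3) = (2)² × Var(X) = 4 × 9 = 36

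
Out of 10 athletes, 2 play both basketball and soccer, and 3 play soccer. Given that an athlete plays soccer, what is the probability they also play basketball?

P(A ∩ B) = 2/10 = 1/5
P(B) = 3/10
P(A|B) = P(A ∩ B) / P(B) = (1/5) / (3/10) = 2/3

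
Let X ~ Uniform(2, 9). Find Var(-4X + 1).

For X ~ Uniform(2, 9):
Var(X) = \frac{49}{12}
Var(-4X + 1) = (-4)² × Var(X) = 16 × \frac{49}{12} = \frac{196}{3}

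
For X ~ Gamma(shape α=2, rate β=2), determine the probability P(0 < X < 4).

P(0 < X < 4) = ∫_{0}^{4} f(x) dx
where f(x) = 4 x e^{- 2 x}
= 1 - \frac{9}{e^{8}}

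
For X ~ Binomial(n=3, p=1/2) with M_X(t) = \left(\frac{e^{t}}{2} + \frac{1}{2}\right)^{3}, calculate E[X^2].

To find E[X^2], compute M^(2)(0):
M^(1)(t) = \frac{3 \left(\frac{e^{t}}{2} + \frac{1}{2}\right)^{2} e^{t}}{2}
M^(2)(t) = \frac{3 \left(\frac{e^{t}}{2} + \frac{1}{2}\right)^{2} e^{t}}{2} + \frac{3 \left(\frac{e^{t}}{2} + \frac{1}{2}\right) e^{2 t}}{2}
M^(2)(0) = 3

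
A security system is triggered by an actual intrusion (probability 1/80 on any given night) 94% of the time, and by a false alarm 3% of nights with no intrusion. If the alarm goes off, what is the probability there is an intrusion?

Let D = the rare event, + = positive/flagged.
P(D) = 1/80
P(+|D) = 94/100 = 47/50
P(+|D') = 3/100
P(+) = P(+|D)P(D) + P(+|D')P(D')
     = \frac{47}{50} × \frac{1}{80} + \frac{3}{100} × \frac{79}{80}
     = \frac{331}{8000}
P(D|+) = P(+|D)P(D)/P(+) = \frac{94}{331}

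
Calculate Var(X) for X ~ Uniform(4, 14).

For X ~ Uniform(4, 14):
Var(X) = \frac{25}{3}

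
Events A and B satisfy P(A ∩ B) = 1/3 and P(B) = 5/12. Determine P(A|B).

P(A|B) = P(A ∩ B) / P(B)
= (1/3) / (5/12)
= 4/5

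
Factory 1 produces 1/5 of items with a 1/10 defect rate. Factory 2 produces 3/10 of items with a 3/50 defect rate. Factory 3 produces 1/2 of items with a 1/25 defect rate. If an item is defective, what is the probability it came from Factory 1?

Using Bayes' theorem:
P(F1) = 1/5, P(D|F1) = 1/10
P(F2) = 3/10, P(D|F2) = 3/50
P(F3) = 1/2, P(D|F3) = 1/25
P(D) = P(D|F1)P(F1) + P(D|F2)P(F2) + P(D|F3)P(F3)
     = \frac{29}{500}
P(F1|D) = P(D|F1)P(F1) / P(D)
= \frac{10}{29}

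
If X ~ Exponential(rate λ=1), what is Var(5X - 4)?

For X ~ Exponential(rate λ=1):
Var(X) = 1
Var(5X - 4) = (5)² × Var(X) = 25 × 1 = 25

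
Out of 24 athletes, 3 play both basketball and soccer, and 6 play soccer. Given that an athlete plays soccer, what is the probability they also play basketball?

P(A ∩ B) = 3/24 = 1/8
P(B) = 6/24 = 1/4
P(A|B) = P(A ∩ B) / P(B) = (1/8) / (1/4) = 1/2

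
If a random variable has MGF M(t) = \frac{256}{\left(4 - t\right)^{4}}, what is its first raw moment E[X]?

To find E[X], compute M^(1)(0):
M^(1)(t) = \frac{1024}{\left(4 - t\right)^{5}}
M^(1)(0) = 1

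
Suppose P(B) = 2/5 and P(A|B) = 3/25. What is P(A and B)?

By definition, P(A|B) = P(A ∩ B) / P(B)
So P(A ∩ B) = P(A|B) × P(B)
= 3/25 × 2/5
= 6/125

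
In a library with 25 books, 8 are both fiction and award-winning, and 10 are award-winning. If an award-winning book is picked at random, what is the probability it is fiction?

P(A ∩ B) = 8/25
P(B) = 10/25 = 2/5
P(A|B) = P(A ∩ B) / P(B) = (8/25) / (2/5) = 4/5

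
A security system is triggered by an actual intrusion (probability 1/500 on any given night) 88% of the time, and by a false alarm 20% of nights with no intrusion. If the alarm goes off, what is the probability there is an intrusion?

Let D = the rare event, + = positive/flagged.
P(D) = 1/500
P(+|D) = 88/100 = 22/25
P(+|D') = 20/100 = 1/5
P(+) = P(+|D)P(D) + P(+|D')P(D')
     = \frac{22}{25} × \frac{1}{500} + \frac{1}{5} × \frac{499}{500}
     = \frac{2517}{12500}
P(D|+) = P(+|D)P(D)/P(+) = \frac{22}{2517}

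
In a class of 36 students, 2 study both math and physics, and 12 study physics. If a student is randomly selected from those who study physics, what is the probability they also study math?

P(A ∩ B) = 2/36 = 1/18
P(B) = 12/36 = 1/3
P(A|B) = P(A ∩ B) / P(B) = (1/18) / (1/3) = 1/6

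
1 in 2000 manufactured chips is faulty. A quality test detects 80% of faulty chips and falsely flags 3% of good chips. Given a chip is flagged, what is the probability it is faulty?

Let D = the rare event, + = positive/flagged.
P(D) = 1/2000
P(+|D) = 80/100 = 4/5
P(+|D') = 3/100
P(+) = P(+|D)P(D) + P(+|D')P(D')
     = \frac{4}{5} × \frac{1}{2000} + \frac{3}{100} × \frac{1999}{2000}
     = \frac{6077}{200000}
P(D|+) = P(+|D)P(D)/P(+) = \frac{80}{6077}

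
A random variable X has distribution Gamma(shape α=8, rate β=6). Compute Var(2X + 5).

For X ~ Gamma(shape α=8, rate β=6):
Var(X) = \frac{2}{9}
Var(2X + 5) = (2)² × Var(X) = 4 × \frac{2}{9} = \frac{8}{9}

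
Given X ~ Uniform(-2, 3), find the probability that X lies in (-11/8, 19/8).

P(-11/8 < X < 19/8) = ∫_{-11/8}^{19/8} f(x) dx
where f(x) = \frac{1}{5}
= \frac{3}{4}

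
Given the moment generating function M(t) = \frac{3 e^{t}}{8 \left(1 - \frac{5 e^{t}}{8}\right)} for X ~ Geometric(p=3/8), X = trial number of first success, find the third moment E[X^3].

To find E[X^3], compute M^(3)(0):
M^(1)(t) = \frac{3 e^{t}}{8 \left(1 - \frac{5 e^{t}}{8}\right)} + \frac{15 e^{2 t}}{64 \left(1 - \frac{5 e^{t}}{8}\right)^{2}}
M^(2)(t) = \frac{3 e^{t}}{8 \left(1 - \frac{5 e^{t}}{8}\right)} + \frac{45 e^{2 t}}{64 \left(1 - \frac{5 e^{t}}{8}\right)^{2}} + \frac{75 e^{3 t}}{256 \left(1 - \frac{5 e^{t}}{8}\right)^{3}}
M^(3)(t) = \frac{3 e^{t}}{8 \left(1 - \frac{5 e^{t}}{8}\right)} + \frac{105 e^{2 t}}{64 \left(1 - \frac{5 e^{t}}{8}\right)^{2}} + \frac{225 e^{3 t}}{128 \left(1 - \frac{5 e^{t}}{8}\right)^{3}} + \frac{1125 e^{4 t}}{2048 \left(1 - \frac{5 e^{t}}{8}\right)^{4}}
M^(3)(0) = \frac{664}{9}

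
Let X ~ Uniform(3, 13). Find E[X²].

Using the identity E[X²] = Var(X) + (E[X])²:
E[X] = 8
Var(X) = \frac{25}{3}
E[X²] = \frac{25}{3} + (8)²
= \frac{217}{3}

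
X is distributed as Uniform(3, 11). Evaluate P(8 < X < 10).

P(8 < X < 10) = ∫_{8}^{10} f(x) dx
where f(x) = \frac{1}{8}
= \frac{1}{4}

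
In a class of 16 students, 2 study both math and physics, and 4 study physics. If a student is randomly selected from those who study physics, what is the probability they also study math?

P(A ∩ B) = 2/16 = 1/8
P(B) = 4/16 = 1/4
P(A|B) = P(A ∩ B) / P(B) = (1/8) / (1/4) = 1/2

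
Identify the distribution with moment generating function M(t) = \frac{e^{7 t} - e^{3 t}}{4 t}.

The MGF M(t) = \frac{e^{7 t} - e^{3 t}}{4 t} is the standard form for the Uniform distribution.
Comparing with the known MGF formula identifies: Uniform(3, 7)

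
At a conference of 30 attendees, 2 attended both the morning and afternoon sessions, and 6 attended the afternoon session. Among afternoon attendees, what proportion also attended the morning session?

P(A ∩ B) = 2/30 = 1/15
P(B) = 6/30 = 1/5
P(A|B) = P(A ∩ B) / P(B) = (1/15) / (1/5) = 1/3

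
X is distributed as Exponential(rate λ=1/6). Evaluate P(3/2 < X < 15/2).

P(3/2 < X < 15/2) = ∫_{3/2}^{15/2} f(x) dx
where f(x) = \frac{e^{- \frac{x}{6}}}{6}
= - \frac{1 - e}{e^{\frac{5}{4}}}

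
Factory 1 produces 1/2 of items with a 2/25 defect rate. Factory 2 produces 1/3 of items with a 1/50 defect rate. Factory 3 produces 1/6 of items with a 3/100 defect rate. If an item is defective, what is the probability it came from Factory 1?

Using Bayes' theorem:
P(F1) = 1/2, P(D|F1) = 2/25
P(F2) = 1/3, P(D|F2) = 1/50
P(F3) = 1/6, P(D|F3) = 3/100
P(D) = P(D|F1)P(F1) + P(D|F2)P(F2) + P(D|F3)P(F3)
     = \frac{31}{600}
P(F1|D) = P(D|F1)P(F1) / P(D)
= \frac{24}{31}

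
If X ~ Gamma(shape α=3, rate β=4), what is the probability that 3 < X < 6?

P(3 < X < 6) = ∫_{3}^{6} f(x) dx
where f(x) = 32 x^{2} e^{- 4 x}
= \frac{-313 + 85 e^{12}}{e^{24}}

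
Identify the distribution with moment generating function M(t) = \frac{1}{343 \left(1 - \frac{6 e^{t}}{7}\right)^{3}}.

The MGF M(t) = \frac{1}{343 \left(1 - \frac{6 e^{t}}{7}\right)^{3}} is the standard form for the NegativeBinomial distribution.
Comparing with the known MGF formula identifies: NegBin(r=3, p=1/7), X = failures before r-th success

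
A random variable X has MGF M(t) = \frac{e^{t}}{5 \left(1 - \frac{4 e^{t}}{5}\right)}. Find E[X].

To find E[X], compute M^(1)(0):
M^(1)(t) = \frac{e^{t}}{5 \left(1 - \frac{4 e^{t}}{5}\right)} + \frac{4 e^{2 t}}{25 \left(1 - \frac{4 e^{t}}{5}\right)^{2}}
M^(1)(0) = 5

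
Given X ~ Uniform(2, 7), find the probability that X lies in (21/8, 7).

P(21/8 < X < 7) = ∫_{21/8}^{7} f(x) dx
where f(x) = \frac{1}{5}
= \frac{7}{8}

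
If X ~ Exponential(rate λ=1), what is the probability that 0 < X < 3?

P(0 < X < 3) = ∫_{0}^{3} f(x) dx
where f(x) = e^{- x}
= 1 - e^{-3}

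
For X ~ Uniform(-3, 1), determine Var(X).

For X ~ Uniform(-3, 1):
Var(X) = \frac{4}{3}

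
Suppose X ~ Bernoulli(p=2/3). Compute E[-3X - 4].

For X ~ Bernoulli(p=2/3):
E[X] = \frac{2}{3}
E[-3X - 4] = -3 × E[X] - 4 = -6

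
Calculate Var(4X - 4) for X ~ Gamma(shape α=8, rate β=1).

For X ~ Gamma(shape α=8, rate β=1):
Var(X) = 8
Var(4X - 4) = (4)² × Var(X) = 16 × 8 = 128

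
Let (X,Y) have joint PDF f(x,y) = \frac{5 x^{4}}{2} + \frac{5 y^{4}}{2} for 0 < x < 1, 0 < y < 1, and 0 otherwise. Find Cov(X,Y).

E[XY] = ∫∫ xy × f(x,y) dx dy = \frac{5}{12}
E[X] = \frac{2}{3}
E[Y] = \frac{2}{3}
Cov(X,Y) = E[XY] - E[X]E[Y] = - \frac{1}{36}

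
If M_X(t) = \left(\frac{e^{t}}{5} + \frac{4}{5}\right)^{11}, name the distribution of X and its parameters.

The MGF M(t) = \left(\frac{e^{t}}{5} + \frac{4}{5}\right)^{11} is the standard form for the Binomial distribution.
Comparing with the known MGF formula identifies: Binomial(n=11, p=1/5)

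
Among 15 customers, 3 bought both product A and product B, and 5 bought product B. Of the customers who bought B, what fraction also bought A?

P(A ∩ B) = 3/15 = 1/5
P(B) = 5/15 = 1/3
P(A|B) = P(A ∩ B) / P(B) = (1/5) / (1/3) = 3/5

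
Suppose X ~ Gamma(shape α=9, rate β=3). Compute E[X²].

Using the identity E[X²] = Var(X) + (E[X])²:
E[X] = 3
Var(X) = 1
E[X²] = 1 + (3)²
= 10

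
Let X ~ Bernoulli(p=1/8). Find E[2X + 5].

For X ~ Bernoulli(p=1/8):
E[X] = \frac{1}{8}
E[2X + 5] = 2 × E[X] + 5 = \frac{21}{4}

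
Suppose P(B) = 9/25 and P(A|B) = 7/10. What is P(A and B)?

By definition, P(A|B) = P(A ∩ B) / P(B)
So P(A ∩ B) = P(A|B) × P(B)
= 7/10 × 9/25
= 63/250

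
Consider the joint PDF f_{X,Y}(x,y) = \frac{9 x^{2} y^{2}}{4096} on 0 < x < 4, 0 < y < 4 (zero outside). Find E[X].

f_X(x) = ∫_0^4 \frac{9 x^{2} y^{2}}{4096} dy = \frac{3 x^{2}}{64}
E[X] = ∫_0^4 x × (\frac{3 x^{2}}{64}) dx = 3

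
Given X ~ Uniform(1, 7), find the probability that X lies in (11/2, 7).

P(11/2 < X < 7) = ∫_{11/2}^{7} f(x) dx
where f(x) = \frac{1}{6}
= \frac{1}{4}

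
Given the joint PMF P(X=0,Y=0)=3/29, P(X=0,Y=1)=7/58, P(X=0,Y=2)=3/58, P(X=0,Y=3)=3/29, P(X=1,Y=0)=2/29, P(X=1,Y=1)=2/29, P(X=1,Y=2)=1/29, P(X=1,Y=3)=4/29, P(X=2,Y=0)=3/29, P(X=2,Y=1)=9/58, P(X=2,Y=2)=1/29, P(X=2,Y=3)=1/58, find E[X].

First find marginal of X:
P(X=0) = 11/29
P(X=1) = 9/29
P(X=2) = 9/29
E[X] = 0 × 11/29 + 1 × 9/29 + 2 × 9/29 = 27/29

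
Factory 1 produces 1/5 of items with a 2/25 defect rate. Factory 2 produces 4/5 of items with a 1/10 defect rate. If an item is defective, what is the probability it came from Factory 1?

Using Bayes' theorem:
P(F1) = 1/5, P(D|F1) = 2/25
P(F2) = 4/5, P(D|F2) = 1/10
P(D) = P(D|F1)P(F1) + P(D|F2)P(F2)
     = \frac{12}{125}
P(F1|D) = P(D|F1)P(F1) / P(D)
= \frac{1}{6}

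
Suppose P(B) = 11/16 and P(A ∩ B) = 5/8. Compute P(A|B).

P(A|B) = P(A ∩ B) / P(B)
= (5/8) / (11/16)
= 10/11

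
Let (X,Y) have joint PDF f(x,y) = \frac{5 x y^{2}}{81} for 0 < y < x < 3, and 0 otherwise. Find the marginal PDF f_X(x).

f_X(x) = ∫_0^x \frac{5 x y^{2}}{81} dy = \frac{5 x^{4}}{243}
for 0 < x < 3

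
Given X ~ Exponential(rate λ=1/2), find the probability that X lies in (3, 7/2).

P(3 < X < 7/2) = ∫_{3}^{7/2} f(x) dx
where f(x) = \frac{e^{- \frac{x}{2}}}{2}
= - \frac{1}{e^{\frac{7}{4}}} + e^{- \frac{3}{2}}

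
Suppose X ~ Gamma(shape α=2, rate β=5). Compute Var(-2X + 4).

For X ~ Gamma(shape α=2, rate β=5):
Var(X) = \frac{2}{25}
Var(-2X + 4) = (-2)² × Var(X) = 4 × \frac{2}{25} = \frac{8}{25}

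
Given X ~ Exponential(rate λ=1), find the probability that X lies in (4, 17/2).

P(4 < X < 17/2) = ∫_{4}^{17/2} f(x) dx
where f(x) = e^{- x}
= - \frac{1}{e^{\frac{17}{2}}} + e^{-4}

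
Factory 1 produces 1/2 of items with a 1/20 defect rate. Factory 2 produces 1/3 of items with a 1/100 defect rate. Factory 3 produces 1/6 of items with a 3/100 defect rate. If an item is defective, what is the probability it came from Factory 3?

Using Bayes' theorem:
P(F1) = 1/2, P(D|F1) = 1/20
P(F2) = 1/3, P(D|F2) = 1/100
P(F3) = 1/6, P(D|F3) = 3/100
P(D) = P(D|F1)P(F1) + P(D|F2)P(F2) + P(D|F3)P(F3)
     = \frac{1}{30}
P(F3|D) = P(D|F3)P(F3) / P(D)
= \frac{3}{20}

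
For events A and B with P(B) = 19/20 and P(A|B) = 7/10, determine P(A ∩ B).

By definition, P(A|B) = P(A ∩ B) / P(B)
So P(A ∩ B) = P(A|B) × P(B)
= 7/10 × 19/20
= 133/200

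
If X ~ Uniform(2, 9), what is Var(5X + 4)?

For X ~ Uniform(2, 9):
Var(X) = \frac{49}{12}
Var(5X + 4) = (5)² × Var(X) = 25 × \frac{49}{12} = \frac{1225}{12}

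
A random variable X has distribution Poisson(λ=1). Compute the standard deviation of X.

For X ~ Poisson(λ=1):
Var(X) = 1
SD(X) = √(Var(X)) = √(1) = 1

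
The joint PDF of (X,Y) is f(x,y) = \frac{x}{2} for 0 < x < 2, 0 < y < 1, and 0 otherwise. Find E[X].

f_X(x) = ∫_0^1 \frac{x}{2} dy = \frac{x}{2}
E[X] = ∫_0^2 x × (\frac{x}{2}) dx = \frac{4}{3}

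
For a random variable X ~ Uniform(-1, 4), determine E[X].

For X ~ Uniform(-1, 4), the expected value is:
E[X] = \frac{3}{2}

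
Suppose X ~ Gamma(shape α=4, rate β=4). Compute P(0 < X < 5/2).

P(0 < X < 5/2) = ∫_{0}^{5/2} f(x) dx
where f(x) = \frac{128 x^{3} e^{- 4 x}}{3}
= 1 - \frac{683}{3 e^{10}}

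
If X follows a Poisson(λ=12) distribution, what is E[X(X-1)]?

E[X(X-1)] = E[X² - X] = E[X²] - E[X]
E[X] = 12
E[X²] = Var(X) + (E[X])² = 12 + (12)² = 156
E[X(X-1)] = 156 - 12 = 144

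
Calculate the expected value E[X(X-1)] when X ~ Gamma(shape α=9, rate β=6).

E[X(X-1)] = E[X² - X] = E[X²] - E[X]
E[X] = \frac{3}{2}
E[X²] = Var(X) + (E[X])² = \frac{1}{4} + (\frac{3}{2})² = \frac{5}{2}
E[X(X-1)] = \frac{5}{2} - \frac{3}{2} = 1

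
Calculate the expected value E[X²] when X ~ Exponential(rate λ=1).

Using the identity E[X²] = Var(X) + (E[X])²:
E[X] = 1
Var(X) = 1
E[X²] = 1 + (1)²
= 2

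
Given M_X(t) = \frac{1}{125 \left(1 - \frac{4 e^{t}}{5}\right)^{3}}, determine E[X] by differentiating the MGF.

To find E[X], compute M^(1)(0):
M^(1)(t) = \frac{12 e^{t}}{625 \left(1 - \frac{4 e^{t}}{5}\right)^{4}}
M^(1)(0) = 12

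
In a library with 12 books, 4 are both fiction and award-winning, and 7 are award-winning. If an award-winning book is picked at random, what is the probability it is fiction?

P(A ∩ B) = 4/12 = 1/3
P(B) = 7/12
P(A|B) = P(A ∩ B) / P(B) = (1/3) / (7/12) = 4/7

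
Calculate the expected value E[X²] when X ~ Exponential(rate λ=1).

Using the identity E[X²] = Var(X) + (E[X])²:
E[X] = 1
Var(X) = 1
E[X²] = 1 + (1)²
= 2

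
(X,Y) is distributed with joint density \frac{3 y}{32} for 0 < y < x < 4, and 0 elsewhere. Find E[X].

f_X(x) = ∫_0^x \frac{3 y}{32} dy = \frac{3 x^{2}}{64}
E[X] = ∫_0^4 x × (\frac{3 x^{2}}{64}) dx = 3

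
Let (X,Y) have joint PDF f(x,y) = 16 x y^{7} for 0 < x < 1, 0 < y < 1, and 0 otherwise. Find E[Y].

E[Y] = ∫_0^1 ∫_0^1 y × f(x,y) dx dy
= \frac{8}{9}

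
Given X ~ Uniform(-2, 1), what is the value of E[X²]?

Using the identity E[X²] = Var(X) + (E[X])²:
E[X] = - \frac{1}{2}
Var(X) = \frac{3}{4}
E[X²] = \frac{3}{4} + (- \frac{1}{2})²
= 1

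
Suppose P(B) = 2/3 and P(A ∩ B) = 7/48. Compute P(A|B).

P(A|B) = P(A ∩ B) / P(B)
= (7/48) / (2/3)
= 7/32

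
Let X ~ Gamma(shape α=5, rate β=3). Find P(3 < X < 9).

P(3 < X < 9) = ∫_{3}^{9} f(x) dx
where f(x) = \frac{81 x^{4} e^{- 3 x}}{8}
= \frac{-206531 + 3563 e^{18}}{8 e^{27}}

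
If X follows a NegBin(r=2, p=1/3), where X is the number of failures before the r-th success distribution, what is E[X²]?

Using the identity E[X²] = Var(X) + (E[X])²:
E[X] = 4
Var(X) = 12
E[X²] = 12 + (4)²
= 28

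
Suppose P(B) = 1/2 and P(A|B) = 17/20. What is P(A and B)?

By definition, P(A|B) = P(A ∩ B) / P(B)
So P(A ∩ B) = P(A|B) × P(B)
= 17/20 × 1/2
= 17/40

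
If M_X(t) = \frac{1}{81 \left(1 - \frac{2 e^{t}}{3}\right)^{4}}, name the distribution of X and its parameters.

The MGF M(t) = \frac{1}{81 \left(1 - \frac{2 e^{t}}{3}\right)^{4}} is the standard form for the NegativeBinomial distribution.
Comparing with the known MGF formula identifies: NegBin(r=4, p=1/3), X = failures before r-th success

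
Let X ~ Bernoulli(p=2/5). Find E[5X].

For X ~ Bernoulli(p=2/5):
E[X] = \frac{2}{5}
E[5X] = 5 × E[X] + 0 = 2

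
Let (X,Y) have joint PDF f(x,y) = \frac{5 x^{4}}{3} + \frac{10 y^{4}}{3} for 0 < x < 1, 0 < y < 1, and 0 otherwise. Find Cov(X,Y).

E[XY] = ∫∫ xy × f(x,y) dx dy = \frac{5}{12}
E[X] = \frac{11}{18}
E[Y] = \frac{13}{18}
Cov(X,Y) = E[XY] - E[X]E[Y] = - \frac{2}{81}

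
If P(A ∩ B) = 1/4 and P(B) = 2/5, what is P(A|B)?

P(A|B) = P(A ∩ B) / P(B)
= (1/4) / (2/5)
= 5/8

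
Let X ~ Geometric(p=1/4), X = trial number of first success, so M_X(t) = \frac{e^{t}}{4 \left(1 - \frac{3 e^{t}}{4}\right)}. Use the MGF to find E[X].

To find E[X], compute M^(1)(0):
M^(1)(t) = \frac{e^{t}}{4 \left(1 - \frac{3 e^{t}}{4}\right)} + \frac{3 e^{2 t}}{16 \left(1 - \frac{3 e^{t}}{4}\right)^{2}}
M^(1)(0) = 4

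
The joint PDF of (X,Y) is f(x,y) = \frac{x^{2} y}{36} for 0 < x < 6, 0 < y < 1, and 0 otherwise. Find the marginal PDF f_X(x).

f_X(x) = ∫_0^1 f(x,y) dy
= ∫_0^1 \frac{x^{2} y}{36} dy
= \frac{x^{2}}{72} for 0 < x < 6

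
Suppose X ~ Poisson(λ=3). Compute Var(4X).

For X ~ Poisson(λ=3):
Var(X) = 3
Var(4X) = (4)² × Var(X) = 16 × 3 = 48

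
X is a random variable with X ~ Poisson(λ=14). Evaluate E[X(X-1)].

E[X(X-1)] = E[X² - X] = E[X²] - E[X]
E[X] = 14
E[X²] = Var(X) + (E[X])² = 14 + (14)² = 210
E[X(X-1)] = 210 - 14 = 196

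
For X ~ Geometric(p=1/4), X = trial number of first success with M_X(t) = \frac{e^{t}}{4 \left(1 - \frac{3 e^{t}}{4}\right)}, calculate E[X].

To find E[X], compute M^(1)(0):
M^(1)(t) = \frac{e^{t}}{4 \left(1 - \frac{3 e^{t}}{4}\right)} + \frac{3 e^{2 t}}{16 \left(1 - \frac{3 e^{t}}{4}\right)^{2}}
M^(1)(0) = 4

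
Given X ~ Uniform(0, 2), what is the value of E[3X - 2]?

For X ~ Uniform(0, 2):
E[X] = 1
E[3X - 2] = 3 × E[X] - 2 = 1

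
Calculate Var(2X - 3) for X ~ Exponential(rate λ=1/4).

For X ~ Exponential(rate λ=1/4):
Var(X) = 16
Var(2X - 3) = (2)² × Var(X) = 4 × 16 = 64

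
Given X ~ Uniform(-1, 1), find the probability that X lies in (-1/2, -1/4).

P(-1/2 < X < -1/4) = ∫_{-1/2}^{-1/4} f(x) dx
where f(x) = \frac{1}{2}
= \frac{1}{8}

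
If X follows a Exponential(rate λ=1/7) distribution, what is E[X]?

For X ~ Exponential(rate λ=1/7), the expected value is:
E[X] = 7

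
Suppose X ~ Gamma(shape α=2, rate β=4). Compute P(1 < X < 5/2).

P(1 < X < 5/2) = ∫_{1}^{5/2} f(x) dx
where f(x) = 16 x e^{- 4 x}
= \frac{-11 + 5 e^{6}}{e^{10}}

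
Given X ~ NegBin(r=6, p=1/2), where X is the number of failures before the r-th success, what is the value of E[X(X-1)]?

E[X(X-1)] = E[X² - X] = E[X²] - E[X]
E[X] = 6
E[X²] = Var(X) + (E[X])² = 12 + (6)² = 48
E[X(X-1)] = 48 - 6 = 42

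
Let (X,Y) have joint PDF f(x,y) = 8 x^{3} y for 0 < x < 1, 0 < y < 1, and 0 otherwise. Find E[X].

E[X] = ∫_0^1 ∫_0^1 x × f(x,y) dy dx
= ∫_0^1 ∫_0^1 x × (8 x^{3} y) dy dx
= \frac{4}{5}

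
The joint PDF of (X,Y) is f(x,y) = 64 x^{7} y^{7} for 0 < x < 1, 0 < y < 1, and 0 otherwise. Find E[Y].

E[Y] = ∫_0^1 ∫_0^1 y × f(x,y) dx dy
= \frac{8}{9}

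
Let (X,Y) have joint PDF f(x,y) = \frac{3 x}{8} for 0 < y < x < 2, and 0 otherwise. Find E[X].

f_X(x) = ∫_0^x \frac{3 x}{8} dy = \frac{3 x^{2}}{8}
E[X] = ∫_0^2 x × (\frac{3 x^{2}}{8}) dx = \frac{3}{2}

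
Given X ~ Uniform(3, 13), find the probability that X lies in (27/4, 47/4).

P(27/4 < X < 47/4) = ∫_{27/4}^{47/4} f(x) dx
where f(x) = \frac{1}{10}
= \frac{1}{2}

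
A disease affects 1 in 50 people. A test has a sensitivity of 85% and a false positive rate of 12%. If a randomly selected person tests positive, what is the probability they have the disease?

Let D = the rare event, + = positive/flagged.
P(D) = 1/50
P(+|D) = 85/100 = 17/20
P(+|D') = 12/100 = 3/25
P(+) = P(+|D)P(D) + P(+|D')P(D')
     = \frac{17}{20} × \frac{1}{50} + \frac{3}{25} × \frac{49}{50}
     = \frac{673}{5000}
P(D|+) = P(+|D)P(D)/P(+) = \frac{85}{673}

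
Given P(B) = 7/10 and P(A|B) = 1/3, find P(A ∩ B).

By definition, P(A|B) = P(A ∩ B) / P(B)
So P(A ∩ B) = P(A|B) × P(B)
= 1/3 × 7/10
= 7/30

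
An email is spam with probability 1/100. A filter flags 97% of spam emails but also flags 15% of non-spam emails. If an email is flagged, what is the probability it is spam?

Let D = the rare event, + = positive/flagged.
P(D) = 1/100
P(+|D) = 97/100
P(+|D') = 15/100 = 3/20
P(+) = P(+|D)P(D) + P(+|D')P(D')
     = \frac{97}{100} × \frac{1}{100} + \frac{3}{20} × \frac{99}{100}
     = \frac{791}{5000}
P(D|+) = P(+|D)P(D)/P(+) = \frac{97}{1582}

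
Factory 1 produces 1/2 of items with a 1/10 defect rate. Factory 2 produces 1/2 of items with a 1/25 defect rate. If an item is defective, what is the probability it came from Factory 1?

Using Bayes' theorem:
P(F1) = 1/2, P(D|F1) = 1/10
P(F2) = 1/2, P(D|F2) = 1/25
P(D) = P(D|F1)P(F1) + P(D|F2)P(F2)
     = \frac{7}{100}
P(F1|D) = P(D|F1)P(F1) / P(D)
= \frac{5}{7}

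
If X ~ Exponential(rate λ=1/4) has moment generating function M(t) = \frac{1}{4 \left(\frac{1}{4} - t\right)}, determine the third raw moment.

To find E[X^3], compute M^(3)(0):
M^(1)(t) = \frac{1}{4 \left(\frac{1}{4} - t\right)^{2}}
M^(2)(t) = \frac{1}{2 \left(\frac{1}{4} - t\right)^{3}}
M^(3)(t) = \frac{3}{2 \left(\frac{1}{4} - t\right)^{4}}
M^(3)(0) = 384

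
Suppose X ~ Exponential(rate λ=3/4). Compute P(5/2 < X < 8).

P(5/2 < X < 8) = ∫_{5/2}^{8} f(x) dx
where f(x) = \frac{3 e^{- \frac{3 x}{4}}}{4}
= - \frac{1}{e^{6}} + e^{- \frac{15}{8}}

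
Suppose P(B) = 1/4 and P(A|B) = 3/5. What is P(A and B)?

By definition, P(A|B) = P(A ∩ B) / P(B)
So P(A ∩ B) = P(A|B) × P(B)
= 3/5 × 1/4
= 3/20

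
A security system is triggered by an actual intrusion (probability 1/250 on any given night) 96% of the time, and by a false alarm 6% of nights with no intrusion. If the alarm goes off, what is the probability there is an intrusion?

Let D = the rare event, + = positive/flagged.
P(D) = 1/250
P(+|D) = 96/100 = 24/25
P(+|D') = 6/100 = 3/50
P(+) = P(+|D)P(D) + P(+|D')P(D')
     = \frac{24}{25} × \frac{1}{250} + \frac{3}{50} × \frac{249}{250}
     = \frac{159}{2500}
P(D|+) = P(+|D)P(D)/P(+) = \frac{16}{265}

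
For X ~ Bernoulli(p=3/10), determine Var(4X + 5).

For X ~ Bernoulli(p=3/10):
Var(X) = \frac{21}{100}
Var(4X + 5) = (4)² × Var(X) = 16 × \frac{21}{100} = \frac{84}{25}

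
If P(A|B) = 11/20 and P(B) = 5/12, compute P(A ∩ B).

By definition, P(A|B) = P(A ∩ B) / P(B)
So P(A ∩ B) = P(A|B) × P(B)
= 11/20 × 5/12
= 11/48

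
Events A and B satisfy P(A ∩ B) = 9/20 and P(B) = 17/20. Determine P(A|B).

P(A|B) = P(A ∩ B) / P(B)
= (9/20) / (17/20)
= 9/17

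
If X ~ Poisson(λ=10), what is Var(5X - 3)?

For X ~ Poisson(λ=10):
Var(X) = 10
Var(5X - 3) = (5)² × Var(X) = 25 × 10 = 250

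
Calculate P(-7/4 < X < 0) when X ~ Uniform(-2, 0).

P(-7/4 < X < 0) = ∫_{-7/4}^{0} f(x) dx
where f(x) = \frac{1}{2}
= \frac{7}{8}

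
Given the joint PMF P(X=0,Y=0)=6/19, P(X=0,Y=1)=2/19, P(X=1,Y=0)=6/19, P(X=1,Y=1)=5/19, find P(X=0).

P(X=0) = P(X=0,Y=0) + P(X=0,Y=1)
= 6/19 + 2/19
= 8/19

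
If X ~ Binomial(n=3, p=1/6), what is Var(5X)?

For X ~ Binomial(n=3, p=1/6):
Var(X) = \frac{5}{12}
Var(5X) = (5)² × Var(X) = 25 × \frac{5}{12} = \frac{125}{12}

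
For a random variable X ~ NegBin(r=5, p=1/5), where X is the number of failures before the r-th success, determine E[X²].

Using the identity E[X²] = Var(X) + (E[X])²:
E[X] = 20
Var(X) = 100
E[X²] = 100 + (20)²
= 500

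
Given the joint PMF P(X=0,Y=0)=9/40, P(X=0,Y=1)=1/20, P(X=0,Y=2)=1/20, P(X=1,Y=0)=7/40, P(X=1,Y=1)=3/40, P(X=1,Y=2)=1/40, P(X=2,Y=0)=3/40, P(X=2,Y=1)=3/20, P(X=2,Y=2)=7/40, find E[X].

First find marginal of X:
P(X=0) = 13/40
P(X=1) = 11/40
P(X=2) = 2/5
E[X] = 0 × 13/40 + 1 × 11/40 + 2 × 2/5 = 43/40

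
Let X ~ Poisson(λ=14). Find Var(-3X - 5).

For X ~ Poisson(λ=14):
Var(X) = 14
Var(-3X - 5) = (-3)² × Var(X) = 9 × 14 = 126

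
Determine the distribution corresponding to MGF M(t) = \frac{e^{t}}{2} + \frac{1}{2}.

The MGF M(t) = \frac{e^{t}}{2} + \frac{1}{2} is the standard form for the Bernoulli distribution.
Comparing with the known MGF formula identifies: Bernoulli(p=1/2)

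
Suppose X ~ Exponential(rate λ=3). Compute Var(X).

For X ~ Exponential(rate λ=3):
Var(X) = \frac{1}{9}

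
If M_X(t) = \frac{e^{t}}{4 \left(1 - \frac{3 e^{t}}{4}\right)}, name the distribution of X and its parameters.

The MGF M(t) = \frac{e^{t}}{4 \left(1 - \frac{3 e^{t}}{4}\right)} is the standard form for the Geometric distribution.
Comparing with the known MGF formula identifies: Geometric(p=1/4), X = trial number of first success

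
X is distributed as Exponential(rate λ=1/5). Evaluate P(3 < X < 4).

P(3 < X < 4) = ∫_{3}^{4} f(x) dx
where f(x) = \frac{e^{- \frac{x}{5}}}{5}
= - \frac{1 - e^{\frac{1}{5}}}{e^{\frac{4}{5}}}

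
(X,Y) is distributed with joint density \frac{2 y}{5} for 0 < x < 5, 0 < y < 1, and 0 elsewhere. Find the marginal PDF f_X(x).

f_X(x) = ∫_0^1 f(x,y) dy
= ∫_0^1 \frac{2 y}{5} dy
= \frac{1}{5} for 0 < x < 5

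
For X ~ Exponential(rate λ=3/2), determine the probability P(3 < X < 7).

P(3 < X < 7) = ∫_{3}^{7} f(x) dx
where f(x) = \frac{3 e^{- \frac{3 x}{2}}}{2}
= - \frac{1 - e^{6}}{e^{\frac{21}{2}}}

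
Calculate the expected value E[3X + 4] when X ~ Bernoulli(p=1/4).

For X ~ Bernoulli(p=1/4):
E[X] = \frac{1}{4}
E[3X + 4] = 3 × E[X] + 4 = \frac{19}{4}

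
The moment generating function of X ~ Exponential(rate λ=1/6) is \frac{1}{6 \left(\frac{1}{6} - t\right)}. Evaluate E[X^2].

To find E[X^2], compute M^(2)(0):
M^(1)(t) = \frac{1}{6 \left(\frac{1}{6} - t\right)^{2}}
M^(2)(t) = \frac{1}{3 \left(\frac{1}{6} - t\right)^{3}}
M^(2)(0) = 72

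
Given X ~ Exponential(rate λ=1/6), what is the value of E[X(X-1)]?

E[X(X-1)] = E[X² - X] = E[X²] - E[X]
E[X] = 6
E[X²] = Var(X) + (E[X])² = 36 + (6)² = 72
E[X(X-1)] = 72 - 6 = 66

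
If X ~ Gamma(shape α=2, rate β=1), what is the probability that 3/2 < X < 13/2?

P(3/2 < X < 13/2) = ∫_{3/2}^{13/2} f(x) dx
where f(x) = x e^{- x}
= \frac{5 \left(-3 + e^{5}\right)}{2 e^{\frac{13}{2}}}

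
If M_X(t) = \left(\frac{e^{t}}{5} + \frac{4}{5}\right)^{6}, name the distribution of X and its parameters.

The MGF M(t) = \left(\frac{e^{t}}{5} + \frac{4}{5}\right)^{6} is the standard form for the Binomial distribution.
Comparing with the known MGF formula identifies: Binomial(n=6, p=1/5)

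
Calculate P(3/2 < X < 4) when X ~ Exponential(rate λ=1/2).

P(3/2 < X < 4) = ∫_{3/2}^{4} f(x) dx
where f(x) = \frac{e^{- \frac{x}{2}}}{2}
= - \frac{1}{e^{2}} + e^{- \frac{3}{4}}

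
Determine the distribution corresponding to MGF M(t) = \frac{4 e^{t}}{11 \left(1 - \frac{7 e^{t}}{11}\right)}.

The MGF M(t) = \frac{4 e^{t}}{11 \left(1 - \frac{7 e^{t}}{11}\right)} is the standard form for the Geometric distribution.
Comparing with the known MGF formula identifies: Geometric(p=4/11), X = trial number of first success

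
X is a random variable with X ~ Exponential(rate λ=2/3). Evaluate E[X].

For X ~ Exponential(rate λ=2/3), the expected value is:
E[X] = \frac{3}{2}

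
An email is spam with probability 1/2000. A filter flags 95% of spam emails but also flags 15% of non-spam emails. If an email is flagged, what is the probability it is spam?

Let D = the rare event, + = positive/flagged.
P(D) = 1/2000
P(+|D) = 95/100 = 19/20
P(+|D') = 15/100 = 3/20
P(+) = P(+|D)P(D) + P(+|D')P(D')
     = \frac{19}{20} × \frac{1}{2000} + \frac{3}{20} × \frac{1999}{2000}
     = \frac{94}{625}
P(D|+) = P(+|D)P(D)/P(+) = \frac{19}{6016}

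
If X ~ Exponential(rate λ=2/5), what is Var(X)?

For X ~ Exponential(rate λ=2/5):
Var(X) = \frac{25}{4}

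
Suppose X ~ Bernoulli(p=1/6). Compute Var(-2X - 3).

For X ~ Bernoulli(p=1/6):
Var(X) = \frac{5}{36}
Var(-2X - 3) = (-2)² × Var(X) = 4 × \frac{5}{36} = \frac{5}{9}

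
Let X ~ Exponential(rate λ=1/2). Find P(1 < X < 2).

P(1 < X < 2) = ∫_{1}^{2} f(x) dx
where f(x) = \frac{e^{- \frac{x}{2}}}{2}
= - \frac{1}{e} + e^{- \frac{1}{2}}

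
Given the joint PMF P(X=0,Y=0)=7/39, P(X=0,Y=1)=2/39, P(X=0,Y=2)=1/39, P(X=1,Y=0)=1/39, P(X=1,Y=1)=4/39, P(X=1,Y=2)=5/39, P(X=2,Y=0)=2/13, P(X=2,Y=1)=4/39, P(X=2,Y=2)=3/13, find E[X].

First find marginal of X:
P(X=0) = 10/39
P(X=1) = 10/39
P(X=2) = 19/39
E[X] = 0 × 10/39 + 1 × 10/39 + 2 × 19/39 = 16/13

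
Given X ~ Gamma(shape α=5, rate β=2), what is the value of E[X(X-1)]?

E[X(X-1)] = E[X² - X] = E[X²] - E[X]
E[X] = \frac{5}{2}
E[X²] = Var(X) + (E[X])² = \frac{5}{4} + (\frac{5}{2})² = \frac{15}{2}
E[X(X-1)] = \frac{15}{2} - \frac{5}{2} = 5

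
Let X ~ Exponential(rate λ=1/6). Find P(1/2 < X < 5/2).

P(1/2 < X < 5/2) = ∫_{1/2}^{5/2} f(x) dx
where f(x) = \frac{e^{- \frac{x}{6}}}{6}
= - \frac{1 - e^{\frac{1}{3}}}{e^{\frac{5}{12}}}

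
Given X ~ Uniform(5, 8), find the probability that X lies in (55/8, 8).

P(55/8 < X < 8) = ∫_{55/8}^{8} f(x) dx
where f(x) = \frac{1}{3}
= \frac{3}{8}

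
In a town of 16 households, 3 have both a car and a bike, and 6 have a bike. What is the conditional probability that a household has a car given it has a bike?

P(A ∩ B) = 3/16
P(B) = 6/16 = 3/8
P(A|B) = P(A ∩ B) / P(B) = (3/16) / (3/8) = 1/2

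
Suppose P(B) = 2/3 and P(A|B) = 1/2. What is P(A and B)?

By definition, P(A|B) = P(A ∩ B) / P(B)
So P(A ∩ B) = P(A|B) × P(B)
= 1/2 × 2/3
= 1/3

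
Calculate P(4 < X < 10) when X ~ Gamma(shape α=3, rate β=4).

P(4 < X < 10) = ∫_{4}^{10} f(x) dx
where f(x) = 32 x^{2} e^{- 4 x}
= \frac{29 \left(-29 + 5 e^{24}\right)}{e^{40}}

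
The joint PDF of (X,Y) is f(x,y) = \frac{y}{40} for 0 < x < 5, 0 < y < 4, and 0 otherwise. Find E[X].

f_X(x) = ∫_0^4 \frac{y}{40} dy = \frac{1}{5}
E[X] = ∫_0^5 x × (\frac{1}{5}) dx = \frac{5}{2}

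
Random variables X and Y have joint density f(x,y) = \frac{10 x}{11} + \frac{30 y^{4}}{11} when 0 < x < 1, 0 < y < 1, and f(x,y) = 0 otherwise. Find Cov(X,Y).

E[XY] = ∫∫ xy × f(x,y) dx dy = \frac{25}{66}
E[X] = \frac{19}{33}
E[Y] = \frac{15}{22}
Cov(X,Y) = E[XY] - E[X]E[Y] = - \frac{5}{363}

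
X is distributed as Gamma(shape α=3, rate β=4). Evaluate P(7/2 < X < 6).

P(7/2 < X < 6) = ∫_{7/2}^{6} f(x) dx
where f(x) = 32 x^{2} e^{- 4 x}
= \frac{-313 + 113 e^{10}}{e^{24}}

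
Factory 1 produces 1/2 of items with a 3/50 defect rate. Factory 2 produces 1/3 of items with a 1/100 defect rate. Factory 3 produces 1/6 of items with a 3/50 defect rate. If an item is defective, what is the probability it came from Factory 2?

Using Bayes' theorem:
P(F1) = 1/2, P(D|F1) = 3/50
P(F2) = 1/3, P(D|F2) = 1/100
P(F3) = 1/6, P(D|F3) = 3/50
P(D) = P(D|F1)P(F1) + P(D|F2)P(F2) + P(D|F3)P(F3)
     = \frac{13}{300}
P(F2|D) = P(D|F2)P(F2) / P(D)
= \frac{1}{13}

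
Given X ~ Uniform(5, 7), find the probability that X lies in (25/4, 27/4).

P(25/4 < X < 27/4) = ∫_{25/4}^{27/4} f(x) dx
where f(x) = \frac{1}{2}
= \frac{1}{4}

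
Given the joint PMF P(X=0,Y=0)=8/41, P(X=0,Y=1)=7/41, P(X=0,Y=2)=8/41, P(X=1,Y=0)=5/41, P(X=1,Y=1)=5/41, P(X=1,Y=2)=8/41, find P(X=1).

P(X=1) = P(X=1,Y=0) + P(X=1,Y=1) + P(X=1,Y=2)
= 5/41 + 5/41 + 8/41
= 18/41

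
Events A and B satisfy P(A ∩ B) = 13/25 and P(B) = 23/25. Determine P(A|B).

P(A|B) = P(A ∩ B) / P(B)
= (13/25) / (23/25)
= 13/23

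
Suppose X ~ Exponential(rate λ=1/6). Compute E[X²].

Using the identity E[X²] = Var(X) + (E[X])²:
E[X] = 6
Var(X) = 36
E[X²] = 36 + (6)²
= 72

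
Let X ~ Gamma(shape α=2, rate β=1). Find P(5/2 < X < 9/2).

P(5/2 < X < 9/2) = ∫_{5/2}^{9/2} f(x) dx
where f(x) = x e^{- x}
= \frac{-11 + 7 e^{2}}{2 e^{\frac{9}{2}}}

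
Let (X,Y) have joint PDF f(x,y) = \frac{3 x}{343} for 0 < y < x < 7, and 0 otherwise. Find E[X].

f_X(x) = ∫_0^x \frac{3 x}{343} dy = \frac{3 x^{2}}{343}
E[X] = ∫_0^7 x × (\frac{3 x^{2}}{343}) dx = \frac{21}{4}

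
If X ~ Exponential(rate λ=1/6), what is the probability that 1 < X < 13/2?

P(1 < X < 13/2) = ∫_{1}^{13/2} f(x) dx
where f(x) = \frac{e^{- \frac{x}{6}}}{6}
= - \frac{1}{e^{\frac{13}{12}}} + e^{- \frac{1}{6}}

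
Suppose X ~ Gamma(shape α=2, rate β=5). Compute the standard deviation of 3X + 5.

For X ~ Gamma(shape α=2, rate β=5):
Var(X) = \frac{2}{25}
SD(X) = √(Var(X)) = √(\frac{2}{25}) = \frac{\sqrt{2}}{5}
SD(3X + 5) = |3| × SD(X) = 3 × \frac{\sqrt{2}}{5} = \frac{3 \sqrt{2}}{5}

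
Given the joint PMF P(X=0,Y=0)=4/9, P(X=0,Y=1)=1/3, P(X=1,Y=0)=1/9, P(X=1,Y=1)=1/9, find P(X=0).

P(X=0) = P(X=0,Y=0) + P(X=0,Y=1)
= 4/9 + 1/3
= 7/9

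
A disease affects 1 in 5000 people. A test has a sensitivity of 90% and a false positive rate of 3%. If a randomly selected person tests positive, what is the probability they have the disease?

Let D = the rare event, + = positive/flagged.
P(D) = 1/5000
P(+|D) = 90/100 = 9/10
P(+|D') = 3/100
P(+) = P(+|D)P(D) + P(+|D')P(D')
     = \frac{9}{10} × \frac{1}{5000} + \frac{3}{100} × \frac{4999}{5000}
     = \frac{15087}{500000}
P(D|+) = P(+|D)P(D)/P(+) = \frac{30}{5029}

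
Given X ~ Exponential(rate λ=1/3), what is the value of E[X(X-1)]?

E[X(X-1)] = E[X² - X] = E[X²] - E[X]
E[X] = 3
E[X²] = Var(X) + (E[X])² = 9 + (3)² = 18
E[X(X-1)] = 18 - 3 = 15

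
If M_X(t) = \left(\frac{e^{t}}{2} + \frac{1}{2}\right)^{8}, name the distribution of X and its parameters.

The MGF M(t) = \left(\frac{e^{t}}{2} + \frac{1}{2}\right)^{8} is the standard form for the Binomial distribution.
Comparing with the known MGF formula identifies: Binomial(n=8, p=1/2)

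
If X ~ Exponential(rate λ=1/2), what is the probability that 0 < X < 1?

P(0 < X < 1) = ∫_{0}^{1} f(x) dx
where f(x) = \frac{e^{- \frac{x}{2}}}{2}
= 1 - e^{- \frac{1}{2}}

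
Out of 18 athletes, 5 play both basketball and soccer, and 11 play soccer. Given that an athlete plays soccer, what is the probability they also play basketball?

P(A ∩ B) = 5/18
P(B) = 11/18
P(A|B) = P(A ∩ B) / P(B) = (5/18) / (11/18) = 5/11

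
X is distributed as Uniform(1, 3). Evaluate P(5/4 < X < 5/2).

P(5/4 < X < 5/2) = ∫_{5/4}^{5/2} f(x) dx
where f(x) = \frac{1}{2}
= \frac{5}{8}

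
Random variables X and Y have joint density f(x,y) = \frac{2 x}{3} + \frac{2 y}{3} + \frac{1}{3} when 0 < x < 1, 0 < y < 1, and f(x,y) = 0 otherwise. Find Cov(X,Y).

E[XY] = ∫∫ xy × f(x,y) dx dy = \frac{11}{36}
E[X] = \frac{5}{9}
E[Y] = \frac{5}{9}
Cov(X,Y) = E[XY] - E[X]E[Y] = - \frac{1}{324}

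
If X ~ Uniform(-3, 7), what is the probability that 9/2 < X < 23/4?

P(9/2 < X < 23/4) = ∫_{9/2}^{23/4} f(x) dx
where f(x) = \frac{1}{10}
= \frac{1}{8}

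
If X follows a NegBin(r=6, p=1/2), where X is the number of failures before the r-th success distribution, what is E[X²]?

Using the identity E[X²] = Var(X) + (E[X])²:
E[X] = 6
Var(X) = 12
E[X²] = 12 + (6)²
= 48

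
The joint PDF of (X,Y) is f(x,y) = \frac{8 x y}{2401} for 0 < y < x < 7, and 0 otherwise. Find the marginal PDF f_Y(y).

f_Y(y) = ∫_y^7 \frac{8 x y}{2401} dx = \frac{4 y \left(49 - y^{2}\right)}{2401}
for 0 < y < 7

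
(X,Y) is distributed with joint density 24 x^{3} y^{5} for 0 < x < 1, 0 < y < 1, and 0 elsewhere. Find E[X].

E[X] = ∫_0^1 ∫_0^1 x × f(x,y) dy dx
= ∫_0^1 ∫_0^1 x × (24 x^{3} y^{5}) dy dx
= \frac{4}{5}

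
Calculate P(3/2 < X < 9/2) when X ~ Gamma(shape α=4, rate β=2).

P(3/2 < X < 9/2) = ∫_{3/2}^{9/2} f(x) dx
where f(x) = \frac{8 x^{3} e^{- 2 x}}{3}
= \frac{-172 + 13 e^{6}}{e^{9}}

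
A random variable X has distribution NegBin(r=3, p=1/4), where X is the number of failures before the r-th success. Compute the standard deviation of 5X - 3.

For X ~ NegBin(r=3, p=1/4), where X is the number of failures before the r-th success:
Var(X) = 36
SD(X) = √(Var(X)) = √(36) = 6
SD(5X - 3) = |5| × SD(X) = 5 × 6 = 30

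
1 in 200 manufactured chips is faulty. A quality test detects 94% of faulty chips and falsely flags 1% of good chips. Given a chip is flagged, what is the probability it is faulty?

Let D = the rare event, + = positive/flagged.
P(D) = 1/200
P(+|D) = 94/100 = 47/50
P(+|D') = 1/100
P(+) = P(+|D)P(D) + P(+|D')P(D')
     = \frac{47}{50} × \frac{1}{200} + \frac{1}{100} × \frac{199}{200}
     = \frac{293}{20000}
P(D|+) = P(+|D)P(D)/P(+) = \frac{94}{293}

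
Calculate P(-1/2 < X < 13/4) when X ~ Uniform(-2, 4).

P(-1/2 < X < 13/4) = ∫_{-1/2}^{13/4} f(x) dx
where f(x) = \frac{1}{6}
= \frac{5}{8}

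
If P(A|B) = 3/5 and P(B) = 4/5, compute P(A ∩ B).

By definition, P(A|B) = P(A ∩ B) / P(B)
So P(A ∩ B) = P(A|B) × P(B)
= 3/5 × 4/5
= 12/25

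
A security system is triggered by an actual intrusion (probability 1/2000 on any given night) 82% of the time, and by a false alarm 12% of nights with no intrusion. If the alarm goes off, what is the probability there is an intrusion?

Let D = the rare event, + = positive/flagged.
P(D) = 1/2000
P(+|D) = 82/100 = 41/50
P(+|D') = 12/100 = 3/25
P(+) = P(+|D)P(D) + P(+|D')P(D')
     = \frac{41}{50} × \frac{1}{2000} + \frac{3}{25} × \frac{1999}{2000}
     = \frac{2407}{20000}
P(D|+) = P(+|D)P(D)/P(+) = \frac{41}{12035}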